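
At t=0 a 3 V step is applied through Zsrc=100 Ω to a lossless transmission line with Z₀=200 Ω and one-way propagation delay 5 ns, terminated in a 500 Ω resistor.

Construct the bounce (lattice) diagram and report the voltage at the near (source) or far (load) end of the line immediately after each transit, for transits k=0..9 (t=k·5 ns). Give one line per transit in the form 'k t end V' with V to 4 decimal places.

Γ_L=0.428571, Γ_S=-0.333333; launch V₁=3·200/300=2.000000
k=0 src: V=2.0000
k=1 load: inc=2.000000, refl=2.000000·0.428571=0.8571; V=0.000000+2.000000+0.857143=2.8571
k=2 src: inc=0.857143, refl=0.857143·-0.333333=-0.2857; V=2.000000+0.857143+-0.285714=2.5714
k=3 load: inc=-0.285714, refl=-0.285714·0.428571=-0.1224; V=2.857143+-0.285714+-0.122449=2.4490
k=4 src: inc=-0.122449, refl=-0.122449·-0.333333=0.0408; V=2.571429+-0.122449+0.040816=2.4898
k=5 load: inc=0.040816, refl=0.040816·0.428571=0.0175; V=2.448980+0.040816+0.017493=2.5073
k=6 src: inc=0.017493, refl=0.017493·-0.333333=-0.0058; V=2.489796+0.017493+-0.005831=2.5015
k=7 load: inc=-0.005831, refl=-0.005831·0.428571=-0.0025; V=2.507289+-0.005831+-0.002499=2.4990
k=8 src: inc=-0.002499, refl=-0.002499·-0.333333=0.0008; V=2.501458+-0.002499+0.000833=2.4998
k=9 load: inc=0.000833, refl=0.000833·0.428571=0.0004; V=2.498959+0.000833+0.000357=2.5001

0 0 source 2.0000
1 5 load 2.8571
2 10 source 2.5714
3 15 load 2.4490
4 20 source 2.4898
5 25 load 2.5073
6 30 source 2.5015
7 35 load 2.4990
8 40 source 2.4998
9 45 load 2.5001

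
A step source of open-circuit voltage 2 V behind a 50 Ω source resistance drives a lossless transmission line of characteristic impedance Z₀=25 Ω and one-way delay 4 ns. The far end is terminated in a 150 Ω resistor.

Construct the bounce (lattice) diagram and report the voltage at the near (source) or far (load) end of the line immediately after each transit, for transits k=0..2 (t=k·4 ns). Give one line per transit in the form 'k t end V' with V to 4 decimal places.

0 0 source 0.6667
1 4 load 1.1429
2 8 source 1.3016

Γ_L=0.714286, Γ_S=0.333333; launch V₁=2·25/75=0.666667
k=0 src: V=0.6667
k=1 load: inc=0.666667, refl=0.666667·0.714286=0.4762; V=0.000000+0.666667+0.476190=1.1429
k=2 src: inc=0.476190, refl=0.476190·0.333333=0.1587; V=0.666667+0.476190+0.158730=1.3016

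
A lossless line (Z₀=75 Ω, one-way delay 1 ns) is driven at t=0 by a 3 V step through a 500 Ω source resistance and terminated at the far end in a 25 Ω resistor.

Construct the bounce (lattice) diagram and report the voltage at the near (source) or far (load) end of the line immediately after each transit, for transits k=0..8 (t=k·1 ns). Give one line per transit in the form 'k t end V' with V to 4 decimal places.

0 0 source 0.3913
1 1 load 0.1957
2 2 source 0.0510
3 3 load 0.1233
4 4 source 0.1768
5 5 load 0.1501
6 6 source 0.1303
7 7 load 0.1402
8 8 source 0.1475

Γ_L=-0.500000, Γ_S=0.739130; launch V₁=3·75/575=0.391304
k=0 src: V=0.3913
k=1 load: inc=0.391304, refl=0.391304·-0.500000=-0.1957; V=0.000000+0.391304+-0.195652=0.1957
k=2 src: inc=-0.195652, refl=-0.195652·0.739130=-0.1446; V=0.391304+-0.195652+-0.144612=0.0510
k=3 load: inc=-0.144612, refl=-0.144612·-0.500000=0.0723; V=0.195652+-0.144612+0.072306=0.1233
k=4 src: inc=0.072306, refl=0.072306·0.739130=0.0534; V=0.051040+0.072306+0.053444=0.1768
k=5 load: inc=0.053444, refl=0.053444·-0.500000=-0.0267; V=0.123346+0.053444+-0.026722=0.1501
k=6 src: inc=-0.026722, refl=-0.026722·0.739130=-0.0198; V=0.176790+-0.026722+-0.019751=0.1303
k=7 load: inc=-0.019751, refl=-0.019751·-0.500000=0.0099; V=0.150068+-0.019751+0.009875=0.1402
k=8 src: inc=0.009875, refl=0.009875·0.739130=0.0073; V=0.130317+0.009875+0.007299=0.1475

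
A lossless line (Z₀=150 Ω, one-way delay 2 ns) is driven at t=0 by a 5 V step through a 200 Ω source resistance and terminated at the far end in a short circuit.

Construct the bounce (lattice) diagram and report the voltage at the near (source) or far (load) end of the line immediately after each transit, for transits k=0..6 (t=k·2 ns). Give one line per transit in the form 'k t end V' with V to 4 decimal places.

0 0 source 2.1429
1 2 load 0.0000
2 4 source -0.3061
3 6 load 0.0000
4 8 source 0.0437
5 10 load 0.0000
6 12 source -0.0062

Γ_L=-1.000000, Γ_S=0.142857; launch V₁=5·150/350=2.142857
k=0 src: V=2.1429
k=1 load: inc=2.142857, refl=2.142857·-1.000000=-2.1429; V=0.000000+2.142857+-2.142857=0.0000
k=2 src: inc=-2.142857, refl=-2.142857·0.142857=-0.3061; V=2.142857+-2.142857+-0.306122=-0.3061
k=3 load: inc=-0.306122, refl=-0.306122·-1.000000=0.3061; V=0.000000+-0.306122+0.306122=0.0000
k=4 src: inc=0.306122, refl=0.306122·0.142857=0.0437; V=-0.306122+0.306122+0.043732=0.0437
k=5 load: inc=0.043732, refl=0.043732·-1.000000=-0.0437; V=0.000000+0.043732+-0.043732=0.0000
k=6 src: inc=-0.043732, refl=-0.043732·0.142857=-0.0062; V=0.043732+-0.043732+-0.006247=-0.0062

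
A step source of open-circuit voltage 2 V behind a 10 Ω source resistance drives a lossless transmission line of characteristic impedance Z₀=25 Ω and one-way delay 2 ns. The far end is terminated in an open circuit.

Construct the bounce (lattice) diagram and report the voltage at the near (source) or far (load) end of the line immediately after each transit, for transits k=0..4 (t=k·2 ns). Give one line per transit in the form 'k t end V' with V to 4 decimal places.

0 0 source 1.4286
1 2 load 2.8571
2 4 source 2.2449
3 6 load 1.6327
4 8 source 1.8950

Γ_L=1.000000, Γ_S=-0.428571; launch V₁=2·25/35=1.428571
k=0 src: V=1.4286
k=1 load: inc=1.428571, refl=1.428571·1.000000=1.4286; V=0.000000+1.428571+1.428571=2.8571
k=2 src: inc=1.428571, refl=1.428571·-0.428571=-0.6122; V=1.428571+1.428571+-0.612245=2.2449
k=3 load: inc=-0.612245, refl=-0.612245·1.000000=-0.6122; V=2.857143+-0.612245+-0.612245=1.6327
k=4 src: inc=-0.612245, refl=-0.612245·-0.428571=0.2624; V=2.244898+-0.612245+0.262391=1.8950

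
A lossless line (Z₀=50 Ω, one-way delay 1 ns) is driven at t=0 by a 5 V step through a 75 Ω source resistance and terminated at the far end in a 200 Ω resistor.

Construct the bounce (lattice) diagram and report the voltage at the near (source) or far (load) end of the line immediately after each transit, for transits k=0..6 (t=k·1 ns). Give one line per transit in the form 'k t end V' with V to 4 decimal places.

0 0 source 2.0000
1 1 load 3.2000
2 2 source 3.4400
3 3 load 3.5840
4 4 source 3.6128
5 5 load 3.6301
6 6 source 3.6335

Γ_L=0.600000, Γ_S=0.200000; launch V₁=5·50/125=2.000000
k=0 src: V=2.0000
k=1 load: inc=2.000000, refl=2.000000·0.600000=1.2000; V=0.000000+2.000000+1.200000=3.2000
k=2 src: inc=1.200000, refl=1.200000·0.200000=0.2400; V=2.000000+1.200000+0.240000=3.4400
k=3 load: inc=0.240000, refl=0.240000·0.600000=0.1440; V=3.200000+0.240000+0.144000=3.5840
k=4 src: inc=0.144000, refl=0.144000·0.200000=0.0288; V=3.440000+0.144000+0.028800=3.6128
k=5 load: inc=0.028800, refl=0.028800·0.600000=0.0173; V=3.584000+0.028800+0.017280=3.6301
k=6 src: inc=0.017280, refl=0.017280·0.200000=0.0035; V=3.612800+0.017280+0.003456=3.6335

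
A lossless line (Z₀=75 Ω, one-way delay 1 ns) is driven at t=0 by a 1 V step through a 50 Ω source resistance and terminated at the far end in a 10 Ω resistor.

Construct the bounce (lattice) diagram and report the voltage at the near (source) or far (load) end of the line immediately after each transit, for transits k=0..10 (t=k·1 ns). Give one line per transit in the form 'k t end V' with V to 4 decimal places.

0 0 source 0.6000
1 1 load 0.1412
2 2 source 0.2329
3 3 load 0.1628
4 4 source 0.1768
5 5 load 0.1661
6 6 source 0.1682
7 7 load 0.1666
8 8 source 0.1669
9 9 load 0.1667
10 10 source 0.1667

Γ_L=-0.764706, Γ_S=-0.200000; launch V₁=1·75/125=0.600000
k=0 src: V=0.6000
k=1 load: inc=0.600000, refl=0.600000·-0.764706=-0.4588; V=0.000000+0.600000+-0.458824=0.1412
k=2 src: inc=-0.458824, refl=-0.458824·-0.200000=0.0918; V=0.600000+-0.458824+0.091765=0.2329
k=3 load: inc=0.091765, refl=0.091765·-0.764706=-0.0702; V=0.141176+0.091765+-0.070173=0.1628
k=4 src: inc=-0.070173, refl=-0.070173·-0.200000=0.0140; V=0.232941+-0.070173+0.014035=0.1768
k=5 load: inc=0.014035, refl=0.014035·-0.764706=-0.0107; V=0.162768+0.014035+-0.010732=0.1661
k=6 src: inc=-0.010732, refl=-0.010732·-0.200000=0.0021; V=0.176803+-0.010732+0.002146=0.1682
k=7 load: inc=0.002146, refl=0.002146·-0.764706=-0.0016; V=0.166070+0.002146+-0.001641=0.1666
k=8 src: inc=-0.001641, refl=-0.001641·-0.200000=0.0003; V=0.168217+-0.001641+0.000328=0.1669
k=9 load: inc=0.000328, refl=0.000328·-0.764706=-0.0003; V=0.166575+0.000328+-0.000251=0.1667
k=10 src: inc=-0.000251, refl=-0.000251·-0.200000=0.0001; V=0.166904+-0.000251+0.000050=0.1667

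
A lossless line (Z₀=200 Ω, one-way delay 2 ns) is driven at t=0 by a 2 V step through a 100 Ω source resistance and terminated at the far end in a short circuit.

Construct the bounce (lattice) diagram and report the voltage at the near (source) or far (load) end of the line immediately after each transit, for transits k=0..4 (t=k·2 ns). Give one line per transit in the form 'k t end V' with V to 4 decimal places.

0 0 source 1.3333
1 2 load 0.0000
2 4 source 0.4444
3 6 load 0.0000
4 8 source 0.1481

Γ_L=-1.000000, Γ_S=-0.333333; launch V₁=2·200/300=1.333333
k=0 src: V=1.3333
k=1 load: inc=1.333333, refl=1.333333·-1.000000=-1.3333; V=0.000000+1.333333+-1.333333=0.0000
k=2 src: inc=-1.333333, refl=-1.333333·-0.333333=0.4444; V=1.333333+-1.333333+0.444444=0.4444
k=3 load: inc=0.444444, refl=0.444444·-1.000000=-0.4444; V=0.000000+0.444444+-0.444444=0.0000
k=4 src: inc=-0.444444, refl=-0.444444·-0.333333=0.1481; V=0.444444+-0.444444+0.148148=0.1481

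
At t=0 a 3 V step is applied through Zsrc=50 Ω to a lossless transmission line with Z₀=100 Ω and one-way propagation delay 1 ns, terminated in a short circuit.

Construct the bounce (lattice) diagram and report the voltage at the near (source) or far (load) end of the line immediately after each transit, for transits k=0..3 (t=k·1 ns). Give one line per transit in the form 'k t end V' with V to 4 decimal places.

Γ_L=-1.000000, Γ_S=-0.333333; launch V₁=3·100/150=2.000000
k=0 src: V=2.0000
k=1 load: inc=2.000000, refl=2.000000·-1.000000=-2.0000; V=0.000000+2.000000+-2.000000=0.0000
k=2 src: inc=-2.000000, refl=-2.000000·-0.333333=0.6667; V=2.000000+-2.000000+0.666667=0.6667
k=3 load: inc=0.666667, refl=0.666667·-1.000000=-0.6667; V=0.000000+0.666667+-0.666667=0.0000

0 0 source 2.0000
1 1 load 0.0000
2 2 source 0.6667
3 3 load 0.0000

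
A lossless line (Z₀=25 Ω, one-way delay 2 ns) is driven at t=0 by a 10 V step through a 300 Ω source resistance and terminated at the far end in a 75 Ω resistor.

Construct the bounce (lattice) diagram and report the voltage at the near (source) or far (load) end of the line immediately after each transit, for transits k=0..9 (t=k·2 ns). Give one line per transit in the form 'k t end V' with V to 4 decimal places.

0 0 source 0.7692
1 2 load 1.1538
2 4 source 1.4793
3 6 load 1.6420
4 8 source 1.7797
5 10 load 1.8485
6 12 source 1.9068
7 14 load 1.9359
8 16 source 1.9606
9 18 load 1.9729

Γ_L=0.500000, Γ_S=0.846154; launch V₁=10·25/325=0.769231
k=0 src: V=0.7692
k=1 load: inc=0.769231, refl=0.769231·0.500000=0.3846; V=0.000000+0.769231+0.384615=1.1538
k=2 src: inc=0.384615, refl=0.384615·0.846154=0.3254; V=0.769231+0.384615+0.325444=1.4793
k=3 load: inc=0.325444, refl=0.325444·0.500000=0.1627; V=1.153846+0.325444+0.162722=1.6420
k=4 src: inc=0.162722, refl=0.162722·0.846154=0.1377; V=1.479290+0.162722+0.137688=1.7797
k=5 load: inc=0.137688, refl=0.137688·0.500000=0.0688; V=1.642012+0.137688+0.068844=1.8485
k=6 src: inc=0.068844, refl=0.068844·0.846154=0.0583; V=1.779700+0.068844+0.058253=1.9068
k=7 load: inc=0.058253, refl=0.058253·0.500000=0.0291; V=1.848543+0.058253+0.029126=1.9359
k=8 src: inc=0.029126, refl=0.029126·0.846154=0.0246; V=1.906796+0.029126+0.024645=1.9606
k=9 load: inc=0.024645, refl=0.024645·0.500000=0.0123; V=1.935922+0.024645+0.012323=1.9729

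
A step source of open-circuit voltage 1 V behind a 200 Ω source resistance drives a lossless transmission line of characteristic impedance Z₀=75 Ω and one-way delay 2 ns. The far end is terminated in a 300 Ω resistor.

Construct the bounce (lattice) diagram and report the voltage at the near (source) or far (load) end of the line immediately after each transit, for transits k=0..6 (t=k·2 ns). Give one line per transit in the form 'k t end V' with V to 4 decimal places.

Γ_L=0.600000, Γ_S=0.454545; launch V₁=1·75/275=0.272727
k=0 src: V=0.2727
k=1 load: inc=0.272727, refl=0.272727·0.600000=0.1636; V=0.000000+0.272727+0.163636=0.4364
k=2 src: inc=0.163636, refl=0.163636·0.454545=0.0744; V=0.272727+0.163636+0.074380=0.5107
k=3 load: inc=0.074380, refl=0.074380·0.600000=0.0446; V=0.436364+0.074380+0.044628=0.5554
k=4 src: inc=0.044628, refl=0.044628·0.454545=0.0203; V=0.510744+0.044628+0.020285=0.5757
k=5 load: inc=0.020285, refl=0.020285·0.600000=0.0122; V=0.555372+0.020285+0.012171=0.5878
k=6 src: inc=0.012171, refl=0.012171·0.454545=0.0055; V=0.575657+0.012171+0.005532=0.5934

0 0 source 0.2727
1 2 load 0.4364
2 4 source 0.5107
3 6 load 0.5554
4 8 source 0.5757
5 10 load 0.5878
6 12 source 0.5934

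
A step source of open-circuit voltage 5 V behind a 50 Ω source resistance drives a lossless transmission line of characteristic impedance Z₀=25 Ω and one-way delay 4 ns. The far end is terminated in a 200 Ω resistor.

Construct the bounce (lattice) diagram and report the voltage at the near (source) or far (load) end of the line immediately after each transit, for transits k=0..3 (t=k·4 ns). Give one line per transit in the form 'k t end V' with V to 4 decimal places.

0 0 source 1.6667
1 4 load 2.9630
2 8 source 3.3951
3 12 load 3.7311

Γ_L=0.777778, Γ_S=0.333333; launch V₁=5·25/75=1.666667
k=0 src: V=1.6667
k=1 load: inc=1.666667, refl=1.666667·0.777778=1.2963; V=0.000000+1.666667+1.296296=2.9630
k=2 src: inc=1.296296, refl=1.296296·0.333333=0.4321; V=1.666667+1.296296+0.432099=3.3951
k=3 load: inc=0.432099, refl=0.432099·0.777778=0.3361; V=2.962963+0.432099+0.336077=3.7311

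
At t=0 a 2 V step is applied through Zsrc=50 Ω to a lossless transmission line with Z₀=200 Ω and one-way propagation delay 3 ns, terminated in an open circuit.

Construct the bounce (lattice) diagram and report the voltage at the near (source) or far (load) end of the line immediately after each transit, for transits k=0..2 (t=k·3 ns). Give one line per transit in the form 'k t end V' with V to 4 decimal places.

0 0 source 1.6000
1 3 load 3.2000
2 6 source 2.2400

Γ_L=1.000000, Γ_S=-0.600000; launch V₁=2·200/250=1.600000
k=0 src: V=1.6000
k=1 load: inc=1.600000, refl=1.600000·1.000000=1.6000; V=0.000000+1.600000+1.600000=3.2000
k=2 src: inc=1.600000, refl=1.600000·-0.600000=-0.9600; V=1.600000+1.600000+-0.960000=2.2400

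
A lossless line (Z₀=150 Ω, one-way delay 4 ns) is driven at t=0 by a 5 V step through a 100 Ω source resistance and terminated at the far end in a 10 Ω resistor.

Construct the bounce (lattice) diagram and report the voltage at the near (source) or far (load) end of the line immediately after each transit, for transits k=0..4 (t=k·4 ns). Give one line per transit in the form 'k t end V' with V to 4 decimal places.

0 0 source 3.0000
1 4 load 0.3750
2 8 source 0.9000
3 12 load 0.4406
4 16 source 0.5325

Γ_L=-0.875000, Γ_S=-0.200000; launch V₁=5·150/250=3.000000
k=0 src: V=3.0000
k=1 load: inc=3.000000, refl=3.000000·-0.875000=-2.6250; V=0.000000+3.000000+-2.625000=0.3750
k=2 src: inc=-2.625000, refl=-2.625000·-0.200000=0.5250; V=3.000000+-2.625000+0.525000=0.9000
k=3 load: inc=0.525000, refl=0.525000·-0.875000=-0.4594; V=0.375000+0.525000+-0.459375=0.4406
k=4 src: inc=-0.459375, refl=-0.459375·-0.200000=0.0919; V=0.900000+-0.459375+0.091875=0.5325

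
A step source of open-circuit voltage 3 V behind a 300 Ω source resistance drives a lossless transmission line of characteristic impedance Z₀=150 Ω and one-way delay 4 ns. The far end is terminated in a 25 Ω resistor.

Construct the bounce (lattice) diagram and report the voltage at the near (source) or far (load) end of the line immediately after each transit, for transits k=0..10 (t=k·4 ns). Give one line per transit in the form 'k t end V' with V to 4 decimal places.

Γ_L=-0.714286, Γ_S=0.333333; launch V₁=3·150/450=1.000000
k=0 src: V=1.0000
k=1 load: inc=1.000000, refl=1.000000·-0.714286=-0.7143; V=0.000000+1.000000+-0.714286=0.2857
k=2 src: inc=-0.714286, refl=-0.714286·0.333333=-0.2381; V=1.000000+-0.714286+-0.238095=0.0476
k=3 load: inc=-0.238095, refl=-0.238095·-0.714286=0.1701; V=0.285714+-0.238095+0.170068=0.2177
k=4 src: inc=0.170068, refl=0.170068·0.333333=0.0567; V=0.047619+0.170068+0.056689=0.2744
k=5 load: inc=0.056689, refl=0.056689·-0.714286=-0.0405; V=0.217687+0.056689+-0.040492=0.2339
k=6 src: inc=-0.040492, refl=-0.040492·0.333333=-0.0135; V=0.274376+-0.040492+-0.013497=0.2204
k=7 load: inc=-0.013497, refl=-0.013497·-0.714286=0.0096; V=0.233884+-0.013497+0.009641=0.2300
k=8 src: inc=0.009641, refl=0.009641·0.333333=0.0032; V=0.220387+0.009641+0.003214=0.2332
k=9 load: inc=0.003214, refl=0.003214·-0.714286=-0.0023; V=0.230028+0.003214+-0.002295=0.2309
k=10 src: inc=-0.002295, refl=-0.002295·0.333333=-0.0008; V=0.233241+-0.002295+-0.000765=0.2302

0 0 source 1.0000
1 4 load 0.2857
2 8 source 0.0476
3 12 load 0.2177
4 16 source 0.2744
5 20 load 0.2339
6 24 source 0.2204
7 28 load 0.2300
8 32 source 0.2332
9 36 load 0.2309
10 40 source 0.2302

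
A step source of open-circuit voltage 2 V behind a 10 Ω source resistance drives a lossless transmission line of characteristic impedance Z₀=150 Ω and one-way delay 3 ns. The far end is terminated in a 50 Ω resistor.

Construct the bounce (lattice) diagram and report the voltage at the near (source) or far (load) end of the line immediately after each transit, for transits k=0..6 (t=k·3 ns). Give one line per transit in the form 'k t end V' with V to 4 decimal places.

Γ_L=-0.500000, Γ_S=-0.875000; launch V₁=2·150/160=1.875000
k=0 src: V=1.8750
k=1 load: inc=1.875000, refl=1.875000·-0.500000=-0.9375; V=0.000000+1.875000+-0.937500=0.9375
k=2 src: inc=-0.937500, refl=-0.937500·-0.875000=0.8203; V=1.875000+-0.937500+0.820312=1.7578
k=3 load: inc=0.820312, refl=0.820312·-0.500000=-0.4102; V=0.937500+0.820312+-0.410156=1.3477
k=4 src: inc=-0.410156, refl=-0.410156·-0.875000=0.3589; V=1.757812+-0.410156+0.358887=1.7065
k=5 load: inc=0.358887, refl=0.358887·-0.500000=-0.1794; V=1.347656+0.358887+-0.179443=1.5271
k=6 src: inc=-0.179443, refl=-0.179443·-0.875000=0.1570; V=1.706543+-0.179443+0.157013=1.6841

0 0 source 1.8750
1 3 load 0.9375
2 6 source 1.7578
3 9 load 1.3477
4 12 source 1.7065
5 15 load 1.5271
6 18 source 1.6841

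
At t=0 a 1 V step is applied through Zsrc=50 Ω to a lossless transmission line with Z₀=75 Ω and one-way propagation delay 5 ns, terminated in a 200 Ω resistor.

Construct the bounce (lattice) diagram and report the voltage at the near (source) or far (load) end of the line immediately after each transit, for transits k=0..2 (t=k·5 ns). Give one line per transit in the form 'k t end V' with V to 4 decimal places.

0 0 source 0.6000
1 5 load 0.8727
2 10 source 0.8182

Γ_L=0.454545, Γ_S=-0.200000; launch V₁=1·75/125=0.600000
k=0 src: V=0.6000
k=1 load: inc=0.600000, refl=0.600000·0.454545=0.2727; V=0.000000+0.600000+0.272727=0.8727
k=2 src: inc=0.272727, refl=0.272727·-0.200000=-0.0545; V=0.600000+0.272727+-0.054545=0.8182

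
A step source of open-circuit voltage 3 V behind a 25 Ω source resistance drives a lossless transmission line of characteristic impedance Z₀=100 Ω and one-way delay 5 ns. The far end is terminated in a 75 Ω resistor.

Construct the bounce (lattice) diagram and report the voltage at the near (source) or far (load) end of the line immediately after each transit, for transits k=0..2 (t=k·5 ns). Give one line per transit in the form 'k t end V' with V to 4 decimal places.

Γ_L=-0.142857, Γ_S=-0.600000; launch V₁=3·100/125=2.400000
k=0 src: V=2.4000
k=1 load: inc=2.400000, refl=2.400000·-0.142857=-0.3429; V=0.000000+2.400000+-0.342857=2.0571
k=2 src: inc=-0.342857, refl=-0.342857·-0.600000=0.2057; V=2.400000+-0.342857+0.205714=2.2629

0 0 source 2.4000
1 5 load 2.0571
2 10 source 2.2629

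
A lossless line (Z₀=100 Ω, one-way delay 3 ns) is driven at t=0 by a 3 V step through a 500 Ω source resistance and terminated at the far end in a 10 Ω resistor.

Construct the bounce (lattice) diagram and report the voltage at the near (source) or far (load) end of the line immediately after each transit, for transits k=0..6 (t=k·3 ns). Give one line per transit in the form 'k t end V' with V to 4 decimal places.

Γ_L=-0.818182, Γ_S=0.666667; launch V₁=3·100/600=0.500000
k=0 src: V=0.5000
k=1 load: inc=0.500000, refl=0.500000·-0.818182=-0.4091; V=0.000000+0.500000+-0.409091=0.0909
k=2 src: inc=-0.409091, refl=-0.409091·0.666667=-0.2727; V=0.500000+-0.409091+-0.272727=-0.1818
k=3 load: inc=-0.272727, refl=-0.272727·-0.818182=0.2231; V=0.090909+-0.272727+0.223140=0.0413
k=4 src: inc=0.223140, refl=0.223140·0.666667=0.1488; V=-0.181818+0.223140+0.148760=0.1901
k=5 load: inc=0.148760, refl=0.148760·-0.818182=-0.1217; V=0.041322+0.148760+-0.121713=0.0684
k=6 src: inc=-0.121713, refl=-0.121713·0.666667=-0.0811; V=0.190083+-0.121713+-0.081142=-0.0128

0 0 source 0.5000
1 3 load 0.0909
2 6 source -0.1818
3 9 load 0.0413
4 12 source 0.1901
5 15 load 0.0684
6 18 source -0.0128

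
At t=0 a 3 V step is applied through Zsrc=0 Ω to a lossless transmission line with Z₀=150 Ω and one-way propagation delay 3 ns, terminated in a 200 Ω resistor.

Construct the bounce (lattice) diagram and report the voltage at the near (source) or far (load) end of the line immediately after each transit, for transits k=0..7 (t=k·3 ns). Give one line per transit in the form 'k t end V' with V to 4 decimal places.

Γ_L=0.142857, Γ_S=-1.000000; launch V₁=3·150/150=3.000000
k=0 src: V=3.0000
k=1 load: inc=3.000000, refl=3.000000·0.142857=0.4286; V=0.000000+3.000000+0.428571=3.4286
k=2 src: inc=0.428571, refl=0.428571·-1.000000=-0.4286; V=3.000000+0.428571+-0.428571=3.0000
k=3 load: inc=-0.428571, refl=-0.428571·0.142857=-0.0612; V=3.428571+-0.428571+-0.061224=2.9388
k=4 src: inc=-0.061224, refl=-0.061224·-1.000000=0.0612; V=3.000000+-0.061224+0.061224=3.0000
k=5 load: inc=0.061224, refl=0.061224·0.142857=0.0087; V=2.938776+0.061224+0.008746=3.0087
k=6 src: inc=0.008746, refl=0.008746·-1.000000=-0.0087; V=3.000000+0.008746+-0.008746=3.0000
k=7 load: inc=-0.008746, refl=-0.008746·0.142857=-0.0012; V=3.008746+-0.008746+-0.001249=2.9988

0 0 source 3.0000
1 3 load 3.4286
2 6 source 3.0000
3 9 load 2.9388
4 12 source 3.0000
5 15 load 3.0087
6 18 source 3.0000
7 21 load 2.9988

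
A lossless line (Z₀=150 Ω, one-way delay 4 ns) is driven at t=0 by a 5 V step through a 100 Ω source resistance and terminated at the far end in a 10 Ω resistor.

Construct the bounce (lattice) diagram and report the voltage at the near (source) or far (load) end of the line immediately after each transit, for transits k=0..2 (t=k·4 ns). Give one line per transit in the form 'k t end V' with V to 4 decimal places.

0 0 source 3.0000
1 4 load 0.3750
2 8 source 0.9000

Γ_L=-0.875000, Γ_S=-0.200000; launch V₁=5·150/250=3.000000
k=0 src: V=3.0000
k=1 load: inc=3.000000, refl=3.000000·-0.875000=-2.6250; V=0.000000+3.000000+-2.625000=0.3750
k=2 src: inc=-2.625000, refl=-2.625000·-0.200000=0.5250; V=3.000000+-2.625000+0.525000=0.9000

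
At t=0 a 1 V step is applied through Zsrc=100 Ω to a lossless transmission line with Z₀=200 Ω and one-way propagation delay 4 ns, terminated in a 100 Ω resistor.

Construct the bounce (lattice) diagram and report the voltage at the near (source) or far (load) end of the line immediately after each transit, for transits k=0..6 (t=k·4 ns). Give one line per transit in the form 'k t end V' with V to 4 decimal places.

Γ_L=-0.333333, Γ_S=-0.333333; launch V₁=1·200/300=0.666667
k=0 src: V=0.6667
k=1 load: inc=0.666667, refl=0.666667·-0.333333=-0.2222; V=0.000000+0.666667+-0.222222=0.4444
k=2 src: inc=-0.222222, refl=-0.222222·-0.333333=0.0741; V=0.666667+-0.222222+0.074074=0.5185
k=3 load: inc=0.074074, refl=0.074074·-0.333333=-0.0247; V=0.444444+0.074074+-0.024691=0.4938
k=4 src: inc=-0.024691, refl=-0.024691·-0.333333=0.0082; V=0.518519+-0.024691+0.008230=0.5021
k=5 load: inc=0.008230, refl=0.008230·-0.333333=-0.0027; V=0.493827+0.008230+-0.002743=0.4993
k=6 src: inc=-0.002743, refl=-0.002743·-0.333333=0.0009; V=0.502058+-0.002743+0.000914=0.5002

0 0 source 0.6667
1 4 load 0.4444
2 8 source 0.5185
3 12 load 0.4938
4 16 source 0.5021
5 20 load 0.4993
6 24 source 0.5002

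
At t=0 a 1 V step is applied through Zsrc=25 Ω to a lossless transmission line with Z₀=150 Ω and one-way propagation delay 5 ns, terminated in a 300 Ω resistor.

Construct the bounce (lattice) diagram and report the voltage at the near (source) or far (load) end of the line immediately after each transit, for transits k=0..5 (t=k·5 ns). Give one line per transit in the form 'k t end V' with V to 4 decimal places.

0 0 source 0.8571
1 5 load 1.1429
2 10 source 0.9388
3 15 load 0.8707
4 20 source 0.9193
5 25 load 0.9355

Γ_L=0.333333, Γ_S=-0.714286; launch V₁=1·150/175=0.857143
k=0 src: V=0.8571
k=1 load: inc=0.857143, refl=0.857143·0.333333=0.2857; V=0.000000+0.857143+0.285714=1.1429
k=2 src: inc=0.285714, refl=0.285714·-0.714286=-0.2041; V=0.857143+0.285714+-0.204082=0.9388
k=3 load: inc=-0.204082, refl=-0.204082·0.333333=-0.0680; V=1.142857+-0.204082+-0.068027=0.8707
k=4 src: inc=-0.068027, refl=-0.068027·-0.714286=0.0486; V=0.938776+-0.068027+0.048591=0.9193
k=5 load: inc=0.048591, refl=0.048591·0.333333=0.0162; V=0.870748+0.048591+0.016197=0.9355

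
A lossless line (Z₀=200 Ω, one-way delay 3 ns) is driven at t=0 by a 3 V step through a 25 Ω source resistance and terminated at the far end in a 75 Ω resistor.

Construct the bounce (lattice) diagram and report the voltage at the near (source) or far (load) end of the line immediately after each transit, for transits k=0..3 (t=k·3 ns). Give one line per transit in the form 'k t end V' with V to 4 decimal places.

0 0 source 2.6667
1 3 load 1.4545
2 6 source 2.3973
3 9 load 1.9688

Γ_L=-0.454545, Γ_S=-0.777778; launch V₁=3·200/225=2.666667
k=0 src: V=2.6667
k=1 load: inc=2.666667, refl=2.666667·-0.454545=-1.2121; V=0.000000+2.666667+-1.212121=1.4545
k=2 src: inc=-1.212121, refl=-1.212121·-0.777778=0.9428; V=2.666667+-1.212121+0.942761=2.3973
k=3 load: inc=0.942761, refl=0.942761·-0.454545=-0.4285; V=1.454545+0.942761+-0.428528=1.9688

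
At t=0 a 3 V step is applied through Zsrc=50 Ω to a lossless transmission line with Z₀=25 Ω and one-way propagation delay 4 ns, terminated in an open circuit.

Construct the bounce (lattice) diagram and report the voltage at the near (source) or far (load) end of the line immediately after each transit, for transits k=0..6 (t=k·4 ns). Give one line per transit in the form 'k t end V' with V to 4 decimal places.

Γ_L=1.000000, Γ_S=0.333333; launch V₁=3·25/75=1.000000
k=0 src: V=1.0000
k=1 load: inc=1.000000, refl=1.000000·1.000000=1.0000; V=0.000000+1.000000+1.000000=2.0000
k=2 src: inc=1.000000, refl=1.000000·0.333333=0.3333; V=1.000000+1.000000+0.333333=2.3333
k=3 load: inc=0.333333, refl=0.333333·1.000000=0.3333; V=2.000000+0.333333+0.333333=2.6667
k=4 src: inc=0.333333, refl=0.333333·0.333333=0.1111; V=2.333333+0.333333+0.111111=2.7778
k=5 load: inc=0.111111, refl=0.111111·1.000000=0.1111; V=2.666667+0.111111+0.111111=2.8889
k=6 src: inc=0.111111, refl=0.111111·0.333333=0.0370; V=2.777778+0.111111+0.037037=2.9259

0 0 source 1.0000
1 4 load 2.0000
2 8 source 2.3333
3 12 load 2.6667
4 16 source 2.7778
5 20 load 2.8889
6 24 source 2.9259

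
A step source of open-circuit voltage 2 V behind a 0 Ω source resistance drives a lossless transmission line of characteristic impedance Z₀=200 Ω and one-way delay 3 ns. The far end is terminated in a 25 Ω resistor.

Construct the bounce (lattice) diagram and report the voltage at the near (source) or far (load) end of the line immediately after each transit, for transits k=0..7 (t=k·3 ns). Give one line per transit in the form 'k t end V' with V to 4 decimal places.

Γ_L=-0.777778, Γ_S=-1.000000; launch V₁=2·200/200=2.000000
k=0 src: V=2.0000
k=1 load: inc=2.000000, refl=2.000000·-0.777778=-1.5556; V=0.000000+2.000000+-1.555556=0.4444
k=2 src: inc=-1.555556, refl=-1.555556·-1.000000=1.5556; V=2.000000+-1.555556+1.555556=2.0000
k=3 load: inc=1.555556, refl=1.555556·-0.777778=-1.2099; V=0.444444+1.555556+-1.209877=0.7901
k=4 src: inc=-1.209877, refl=-1.209877·-1.000000=1.2099; V=2.000000+-1.209877+1.209877=2.0000
k=5 load: inc=1.209877, refl=1.209877·-0.777778=-0.9410; V=0.790123+1.209877+-0.941015=1.0590
k=6 src: inc=-0.941015, refl=-0.941015·-1.000000=0.9410; V=2.000000+-0.941015+0.941015=2.0000
k=7 load: inc=0.941015, refl=0.941015·-0.777778=-0.7319; V=1.058985+0.941015+-0.731901=1.2681

0 0 source 2.0000
1 3 load 0.4444
2 6 source 2.0000
3 9 load 0.7901
4 12 source 2.0000
5 15 load 1.0590
6 18 source 2.0000
7 21 load 1.2681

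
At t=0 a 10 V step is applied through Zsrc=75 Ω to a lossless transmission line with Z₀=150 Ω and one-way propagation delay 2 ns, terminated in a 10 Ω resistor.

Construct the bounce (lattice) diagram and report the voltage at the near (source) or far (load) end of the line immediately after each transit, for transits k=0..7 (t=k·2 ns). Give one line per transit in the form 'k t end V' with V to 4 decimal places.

Γ_L=-0.875000, Γ_S=-0.333333; launch V₁=10·150/225=6.666667
k=0 src: V=6.6667
k=1 load: inc=6.666667, refl=6.666667·-0.875000=-5.8333; V=0.000000+6.666667+-5.833333=0.8333
k=2 src: inc=-5.833333, refl=-5.833333·-0.333333=1.9444; V=6.666667+-5.833333+1.944444=2.7778
k=3 load: inc=1.944444, refl=1.944444·-0.875000=-1.7014; V=0.833333+1.944444+-1.701389=1.0764
k=4 src: inc=-1.701389, refl=-1.701389·-0.333333=0.5671; V=2.777778+-1.701389+0.567130=1.6435
k=5 load: inc=0.567130, refl=0.567130·-0.875000=-0.4962; V=1.076389+0.567130+-0.496238=1.1473
k=6 src: inc=-0.496238, refl=-0.496238·-0.333333=0.1654; V=1.643519+-0.496238+0.165413=1.3127
k=7 load: inc=0.165413, refl=0.165413·-0.875000=-0.1447; V=1.147280+0.165413+-0.144736=1.1680

0 0 source 6.6667
1 2 load 0.8333
2 4 source 2.7778
3 6 load 1.0764
4 8 source 1.6435
5 10 load 1.1473
6 12 source 1.3127
7 14 load 1.1680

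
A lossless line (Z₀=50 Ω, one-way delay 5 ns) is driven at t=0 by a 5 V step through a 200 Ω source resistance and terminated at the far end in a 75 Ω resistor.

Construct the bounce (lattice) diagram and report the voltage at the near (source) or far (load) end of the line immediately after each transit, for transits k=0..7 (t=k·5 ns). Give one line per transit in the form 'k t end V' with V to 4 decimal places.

0 0 source 1.0000
1 5 load 1.2000
2 10 source 1.3200
3 15 load 1.3440
4 20 source 1.3584
5 25 load 1.3613
6 30 source 1.3630
7 35 load 1.3634

Γ_L=0.200000, Γ_S=0.600000; launch V₁=5·50/250=1.000000
k=0 src: V=1.0000
k=1 load: inc=1.000000, refl=1.000000·0.200000=0.2000; V=0.000000+1.000000+0.200000=1.2000
k=2 src: inc=0.200000, refl=0.200000·0.600000=0.1200; V=1.000000+0.200000+0.120000=1.3200
k=3 load: inc=0.120000, refl=0.120000·0.200000=0.0240; V=1.200000+0.120000+0.024000=1.3440
k=4 src: inc=0.024000, refl=0.024000·0.600000=0.0144; V=1.320000+0.024000+0.014400=1.3584
k=5 load: inc=0.014400, refl=0.014400·0.200000=0.0029; V=1.344000+0.014400+0.002880=1.3613
k=6 src: inc=0.002880, refl=0.002880·0.600000=0.0017; V=1.358400+0.002880+0.001728=1.3630
k=7 load: inc=0.001728, refl=0.001728·0.200000=0.0003; V=1.361280+0.001728+0.000346=1.3634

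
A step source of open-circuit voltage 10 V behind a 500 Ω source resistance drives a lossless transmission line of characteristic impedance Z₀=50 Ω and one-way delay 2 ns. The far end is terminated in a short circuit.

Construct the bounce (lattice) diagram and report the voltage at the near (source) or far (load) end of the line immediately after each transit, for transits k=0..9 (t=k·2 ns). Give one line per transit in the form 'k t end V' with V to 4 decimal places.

0 0 source 0.9091
1 2 load 0.0000
2 4 source -0.7438
3 6 load 0.0000
4 8 source 0.6086
5 10 load 0.0000
6 12 source -0.4979
7 14 load 0.0000
8 16 source 0.4074
9 18 load 0.0000

Γ_L=-1.000000, Γ_S=0.818182; launch V₁=10·50/550=0.909091
k=0 src: V=0.9091
k=1 load: inc=0.909091, refl=0.909091·-1.000000=-0.9091; V=0.000000+0.909091+-0.909091=0.0000
k=2 src: inc=-0.909091, refl=-0.909091·0.818182=-0.7438; V=0.909091+-0.909091+-0.743802=-0.7438
k=3 load: inc=-0.743802, refl=-0.743802·-1.000000=0.7438; V=0.000000+-0.743802+0.743802=0.0000
k=4 src: inc=0.743802, refl=0.743802·0.818182=0.6086; V=-0.743802+0.743802+0.608565=0.6086
k=5 load: inc=0.608565, refl=0.608565·-1.000000=-0.6086; V=0.000000+0.608565+-0.608565=0.0000
k=6 src: inc=-0.608565, refl=-0.608565·0.818182=-0.4979; V=0.608565+-0.608565+-0.497917=-0.4979
k=7 load: inc=-0.497917, refl=-0.497917·-1.000000=0.4979; V=0.000000+-0.497917+0.497917=0.0000
k=8 src: inc=0.497917, refl=0.497917·0.818182=0.4074; V=-0.497917+0.497917+0.407386=0.4074
k=9 load: inc=0.407386, refl=0.407386·-1.000000=-0.4074; V=0.000000+0.407386+-0.407386=0.0000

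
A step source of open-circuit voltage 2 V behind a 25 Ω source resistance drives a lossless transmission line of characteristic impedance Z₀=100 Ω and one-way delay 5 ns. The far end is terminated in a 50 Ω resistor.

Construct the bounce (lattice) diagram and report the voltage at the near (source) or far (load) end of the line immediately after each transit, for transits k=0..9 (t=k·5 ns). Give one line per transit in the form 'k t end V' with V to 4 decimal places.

0 0 source 1.6000
1 5 load 1.0667
2 10 source 1.3867
3 15 load 1.2800
4 20 source 1.3440
5 25 load 1.3227
6 30 source 1.3355
7 35 load 1.3312
8 40 source 1.3338
9 45 load 1.3329

Γ_L=-0.333333, Γ_S=-0.600000; launch V₁=2·100/125=1.600000
k=0 src: V=1.6000
k=1 load: inc=1.600000, refl=1.600000·-0.333333=-0.5333; V=0.000000+1.600000+-0.533333=1.0667
k=2 src: inc=-0.533333, refl=-0.533333·-0.600000=0.3200; V=1.600000+-0.533333+0.320000=1.3867
k=3 load: inc=0.320000, refl=0.320000·-0.333333=-0.1067; V=1.066667+0.320000+-0.106667=1.2800
k=4 src: inc=-0.106667, refl=-0.106667·-0.600000=0.0640; V=1.386667+-0.106667+0.064000=1.3440
k=5 load: inc=0.064000, refl=0.064000·-0.333333=-0.0213; V=1.280000+0.064000+-0.021333=1.3227
k=6 src: inc=-0.021333, refl=-0.021333·-0.600000=0.0128; V=1.344000+-0.021333+0.012800=1.3355
k=7 load: inc=0.012800, refl=0.012800·-0.333333=-0.0043; V=1.322667+0.012800+-0.004267=1.3312
k=8 src: inc=-0.004267, refl=-0.004267·-0.600000=0.0026; V=1.335467+-0.004267+0.002560=1.3338
k=9 load: inc=0.002560, refl=0.002560·-0.333333=-0.0009; V=1.331200+0.002560+-0.000853=1.3329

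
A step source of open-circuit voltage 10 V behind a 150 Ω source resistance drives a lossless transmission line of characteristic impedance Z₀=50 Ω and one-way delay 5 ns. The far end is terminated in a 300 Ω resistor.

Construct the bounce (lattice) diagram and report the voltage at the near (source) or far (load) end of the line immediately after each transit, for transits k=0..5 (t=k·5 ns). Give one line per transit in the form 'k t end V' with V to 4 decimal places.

Γ_L=0.714286, Γ_S=0.500000; launch V₁=10·50/200=2.500000
k=0 src: V=2.5000
k=1 load: inc=2.500000, refl=2.500000·0.714286=1.7857; V=0.000000+2.500000+1.785714=4.2857
k=2 src: inc=1.785714, refl=1.785714·0.500000=0.8929; V=2.500000+1.785714+0.892857=5.1786
k=3 load: inc=0.892857, refl=0.892857·0.714286=0.6378; V=4.285714+0.892857+0.637755=5.8163
k=4 src: inc=0.637755, refl=0.637755·0.500000=0.3189; V=5.178571+0.637755+0.318878=6.1352
k=5 load: inc=0.318878, refl=0.318878·0.714286=0.2278; V=5.816327+0.318878+0.227770=6.3630

0 0 source 2.5000
1 5 load 4.2857
2 10 source 5.1786
3 15 load 5.8163
4 20 source 6.1352
5 25 load 6.3630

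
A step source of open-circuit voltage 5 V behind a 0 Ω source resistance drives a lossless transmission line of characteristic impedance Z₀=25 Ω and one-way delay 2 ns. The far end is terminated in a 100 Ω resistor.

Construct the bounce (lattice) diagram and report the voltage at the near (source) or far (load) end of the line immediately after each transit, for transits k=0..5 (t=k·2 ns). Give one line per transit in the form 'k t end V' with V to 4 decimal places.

0 0 source 5.0000
1 2 load 8.0000
2 4 source 5.0000
3 6 load 3.2000
4 8 source 5.0000
5 10 load 6.0800

Γ_L=0.600000, Γ_S=-1.000000; launch V₁=5·25/25=5.000000
k=0 src: V=5.0000
k=1 load: inc=5.000000, refl=5.000000·0.600000=3.0000; V=0.000000+5.000000+3.000000=8.0000
k=2 src: inc=3.000000, refl=3.000000·-1.000000=-3.0000; V=5.000000+3.000000+-3.000000=5.0000
k=3 load: inc=-3.000000, refl=-3.000000·0.600000=-1.8000; V=8.000000+-3.000000+-1.800000=3.2000
k=4 src: inc=-1.800000, refl=-1.800000·-1.000000=1.8000; V=5.000000+-1.800000+1.800000=5.0000
k=5 load: inc=1.800000, refl=1.800000·0.600000=1.0800; V=3.200000+1.800000+1.080000=6.0800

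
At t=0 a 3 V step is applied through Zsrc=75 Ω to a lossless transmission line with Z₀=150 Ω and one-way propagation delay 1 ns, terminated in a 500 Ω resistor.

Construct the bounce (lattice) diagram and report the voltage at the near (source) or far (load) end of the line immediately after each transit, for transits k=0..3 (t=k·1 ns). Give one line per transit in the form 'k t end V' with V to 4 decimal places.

Γ_L=0.538462, Γ_S=-0.333333; launch V₁=3·150/225=2.000000
k=0 src: V=2.0000
k=1 load: inc=2.000000, refl=2.000000·0.538462=1.0769; V=0.000000+2.000000+1.076923=3.0769
k=2 src: inc=1.076923, refl=1.076923·-0.333333=-0.3590; V=2.000000+1.076923+-0.358974=2.7179
k=3 load: inc=-0.358974, refl=-0.358974·0.538462=-0.1933; V=3.076923+-0.358974+-0.193294=2.5247

0 0 source 2.0000
1 1 load 3.0769
2 2 source 2.7179
3 3 load 2.5247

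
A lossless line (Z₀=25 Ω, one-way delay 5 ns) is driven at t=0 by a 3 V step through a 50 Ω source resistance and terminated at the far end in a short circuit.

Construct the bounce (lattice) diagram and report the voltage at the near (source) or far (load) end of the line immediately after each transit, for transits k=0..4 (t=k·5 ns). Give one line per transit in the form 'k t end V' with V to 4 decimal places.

Γ_L=-1.000000, Γ_S=0.333333; launch V₁=3·25/75=1.000000
k=0 src: V=1.0000
k=1 load: inc=1.000000, refl=1.000000·-1.000000=-1.0000; V=0.000000+1.000000+-1.000000=0.0000
k=2 src: inc=-1.000000, refl=-1.000000·0.333333=-0.3333; V=1.000000+-1.000000+-0.333333=-0.3333
k=3 load: inc=-0.333333, refl=-0.333333·-1.000000=0.3333; V=0.000000+-0.333333+0.333333=0.0000
k=4 src: inc=0.333333, refl=0.333333·0.333333=0.1111; V=-0.333333+0.333333+0.111111=0.1111

0 0 source 1.0000
1 5 load 0.0000
2 10 source -0.3333
3 15 load 0.0000
4 20 source 0.1111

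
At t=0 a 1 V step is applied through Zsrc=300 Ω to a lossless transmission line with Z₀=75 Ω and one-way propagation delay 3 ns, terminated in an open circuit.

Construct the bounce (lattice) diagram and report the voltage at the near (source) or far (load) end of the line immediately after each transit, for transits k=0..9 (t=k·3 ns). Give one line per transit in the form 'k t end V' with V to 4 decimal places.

Γ_L=1.000000, Γ_S=0.600000; launch V₁=1·75/375=0.200000
k=0 src: V=0.2000
k=1 load: inc=0.200000, refl=0.200000·1.000000=0.2000; V=0.000000+0.200000+0.200000=0.4000
k=2 src: inc=0.200000, refl=0.200000·0.600000=0.1200; V=0.200000+0.200000+0.120000=0.5200
k=3 load: inc=0.120000, refl=0.120000·1.000000=0.1200; V=0.400000+0.120000+0.120000=0.6400
k=4 src: inc=0.120000, refl=0.120000·0.600000=0.0720; V=0.520000+0.120000+0.072000=0.7120
k=5 load: inc=0.072000, refl=0.072000·1.000000=0.0720; V=0.640000+0.072000+0.072000=0.7840
k=6 src: inc=0.072000, refl=0.072000·0.600000=0.0432; V=0.712000+0.072000+0.043200=0.8272
k=7 load: inc=0.043200, refl=0.043200·1.000000=0.0432; V=0.784000+0.043200+0.043200=0.8704
k=8 src: inc=0.043200, refl=0.043200·0.600000=0.0259; V=0.827200+0.043200+0.025920=0.8963
k=9 load: inc=0.025920, refl=0.025920·1.000000=0.0259; V=0.870400+0.025920+0.025920=0.9222

0 0 source 0.2000
1 3 load 0.4000
2 6 source 0.5200
3 9 load 0.6400
4 12 source 0.7120
5 15 load 0.7840
6 18 source 0.8272
7 21 load 0.8704
8 24 source 0.8963
9 27 load 0.9222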